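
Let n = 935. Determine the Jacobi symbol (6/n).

Pull out 2: since 935 ≡ 7 (mod 8), (2/935) = +1.
Reciprocity: 3 ≡ 3 and 935 ≡ 3 (mod 4), so (3/935) = −(935/3).
Reduce top mod 3: now compute (2/3).
Pull out 2: since 3 ≡ 3 (mod 8), (2/3) = -1.
Reached (1/3) = 1. Collecting the sign flips along the way, the symbol is +1.

1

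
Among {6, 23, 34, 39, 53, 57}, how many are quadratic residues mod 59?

2

(6/59) = -1 → non-residue.
(23/59) = -1 → non-residue.
(34/59) = -1 → non-residue.
(39/59) = -1 → non-residue.
(53/59) = +1 → QR.
(57/59) = +1 → QR.
Total quadratic residues among the 6: 2.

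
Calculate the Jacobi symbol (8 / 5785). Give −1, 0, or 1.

1

Pull out 2^3: since 5785 ≡ 1 (mod 8), (2/5785) = +1, so (2/5785)^3 = +1.
Reached (1/5785) = 1. Collecting the sign flips along the way, the symbol is +1.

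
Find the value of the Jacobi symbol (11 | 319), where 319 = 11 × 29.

Reciprocity: 11 ≡ 3 and 319 ≡ 3 (mod 4), so (11/319) = −(319/11).
Reduce top mod 11: now compute (0/11).
Top reduces to 0: gcd > 1, so the symbol is 0.

0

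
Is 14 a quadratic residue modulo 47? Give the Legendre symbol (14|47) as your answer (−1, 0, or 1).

1

Euler's criterion: (14/47) ≡ 14^23 (mod 47).
14^2 ≡ 8 (mod 47)
14^4 ≡ 17 (mod 47)
14^8 ≡ 7 (mod 47)
14^16 ≡ 2 (mod 47)
14^23 = 14^(16+4+2+1) ≡ 1 (mod 47).
Result is 1, so (14/47) = 1.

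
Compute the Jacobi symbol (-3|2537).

-1

First reduce: -3 ≡ 2534 (mod 2537).
Pull out 2: since 2537 ≡ 1 (mod 8), (2/2537) = +1.
Reciprocity: 1267 ≡ 3 and 2537 ≡ 1 (mod 4), so (1267/2537) = +(2537/1267).
Reduce top mod 1267: now compute (3/1267).
Reciprocity: 3 ≡ 3 and 1267 ≡ 3 (mod 4), so (3/1267) = −(1267/3).
Reduce top mod 3: now compute (1/3).
Reached (1/3) = 1. Collecting the sign flips along the way, the symbol is -1.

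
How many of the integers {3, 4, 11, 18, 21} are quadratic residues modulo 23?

3

(3/23) = +1 → QR.
(4/23) = +1 → QR.
(11/23) = -1 → non-residue.
(18/23) = +1 → QR.
(21/23) = -1 → non-residue.
Total quadratic residues among the 5: 3.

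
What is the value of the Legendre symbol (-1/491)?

Euler's criterion: (-1/491) ≡ 490^245 (mod 491).
490^2 ≡ 1 (mod 491)
490^4 ≡ 1 (mod 491)
490^8 ≡ 1 (mod 491)
490^16 ≡ 1 (mod 491)
490^32 ≡ 1 (mod 491)
490^64 ≡ 1 (mod 491)
490^128 ≡ 1 (mod 491)
490^245 = 490^(128+64+32+16+4+1) ≡ 490 (mod 491).
Result is 490 ≡ −1, so (-1/491) = −1.

-1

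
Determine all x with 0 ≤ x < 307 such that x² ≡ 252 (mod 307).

49, 258

Since 307 ≡ 3 (mod 4), a square root of 252 is 252^((307+1)/4) = 252^77 mod 307.
Repeated squaring: 252^2≡262, 252^4≡183, 252^8≡26, 252^16≡62, 252^32≡160, 252^64≡119 (mod 307).
252^77 = 252^(64+8+4+1) ≡ 49 (mod 307).
Check: 49² = 2401 ≡ 252 (mod 307). The two roots are 49 and 258.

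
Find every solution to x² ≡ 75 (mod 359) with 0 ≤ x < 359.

Since 359 ≡ 3 (mod 4), a square root of 75 is 75^((359+1)/4) = 75^90 mod 359.
Repeated squaring: 75^2≡240, 75^4≡160, 75^8≡111, 75^16≡115, 75^32≡301, 75^64≡133 (mod 359).
75^90 = 75^(64+16+8+2) ≡ 262 (mod 359).
Check: 262² = 68644 ≡ 75 (mod 359). The two roots are 97 and 262.

97, 262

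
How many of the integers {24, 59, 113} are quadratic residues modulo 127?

1

(24/127) = -1 → non-residue.
(59/127) = -1 → non-residue.
(113/127) = +1 → QR.
Total quadratic residues among the 3: 1.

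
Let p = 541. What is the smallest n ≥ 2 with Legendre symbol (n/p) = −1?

2

(2/541) = −1, so 2 is the smallest positive non-residue mod 541.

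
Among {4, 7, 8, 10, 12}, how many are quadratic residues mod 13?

3

(4/13) = +1 → QR.
(7/13) = -1 → non-residue.
(8/13) = -1 → non-residue.
(10/13) = +1 → QR.
(12/13) = +1 → QR.
Total quadratic residues among the 5: 3.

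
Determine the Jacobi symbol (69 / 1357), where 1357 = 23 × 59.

Reciprocity: 69 ≡ 1 and 1357 ≡ 1 (mod 4), so (69/1357) = +(1357/69).
Reduce top mod 69: now compute (46/69).
Pull out 2: since 69 ≡ 5 (mod 8), (2/69) = -1.
Reciprocity: 23 ≡ 3 and 69 ≡ 1 (mod 4), so (23/69) = +(69/23).
Reduce top mod 23: now compute (0/23).
Top reduces to 0: gcd > 1, so the symbol is 0.

0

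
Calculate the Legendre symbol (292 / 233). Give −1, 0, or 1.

-1

First reduce: 292 ≡ 59 (mod 233).
Reciprocity: 59 ≡ 3 and 233 ≡ 1 (mod 4), so (59/233) = +(233/59).
Reduce top mod 59: now compute (56/59).
Pull out 2^3: since 59 ≡ 3 (mod 8), (2/59) = -1, so (2/59)^3 = -1.
Reciprocity: 7 ≡ 3 and 59 ≡ 3 (mod 4), so (7/59) = −(59/7).
Reduce top mod 7: now compute (3/7).
Reciprocity: 3 ≡ 3 and 7 ≡ 3 (mod 4), so (3/7) = −(7/3).
Reduce top mod 3: now compute (1/3).
Reached (1/3) = 1. Collecting the sign flips along the way, the symbol is -1.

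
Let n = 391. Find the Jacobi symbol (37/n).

1

Reciprocity: 37 ≡ 1 and 391 ≡ 3 (mod 4), so (37/391) = +(391/37).
Reduce top mod 37: now compute (21/37).
Reciprocity: 21 ≡ 1 and 37 ≡ 1 (mod 4), so (21/37) = +(37/21).
Reduce top mod 21: now compute (16/21).
Pull out 2^4: since 21 ≡ 5 (mod 8), (2/21) = -1, so (2/21)^4 = +1.
Reached (1/21) = 1. Collecting the sign flips along the way, the symbol is +1.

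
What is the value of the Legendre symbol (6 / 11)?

Pull out 2: since 11 ≡ 3 (mod 8), (2/11) = -1.
Reciprocity: 3 ≡ 3 and 11 ≡ 3 (mod 4), so (3/11) = −(11/3).
Reduce top mod 3: now compute (2/3).
Pull out 2: since 3 ≡ 3 (mod 8), (2/3) = -1.
Reached (1/3) = 1. Collecting the sign flips along the way, the symbol is -1.

-1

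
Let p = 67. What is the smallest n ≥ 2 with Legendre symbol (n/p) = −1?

2

(2/67) = −1, so 2 is the smallest positive non-residue mod 67.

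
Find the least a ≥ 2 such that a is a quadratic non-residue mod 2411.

(2/2411) = −1, so 2 is the smallest positive non-residue mod 2411.

2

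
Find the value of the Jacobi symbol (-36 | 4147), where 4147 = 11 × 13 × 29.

-1

First reduce: -36 ≡ 4111 (mod 4147).
Reciprocity: 4111 ≡ 3 and 4147 ≡ 3 (mod 4), so (4111/4147) = −(4147/4111).
Reduce top mod 4111: now compute (36/4111).
Pull out 2^2: since 4111 ≡ 7 (mod 8), (2/4111) = +1, so (2/4111)^2 = +1.
Reciprocity: 9 ≡ 1 and 4111 ≡ 3 (mod 4), so (9/4111) = +(4111/9).
Reduce top mod 9: now compute (7/9).
Reciprocity: 7 ≡ 3 and 9 ≡ 1 (mod 4), so (7/9) = +(9/7).
Reduce top mod 7: now compute (2/7).
Pull out 2: since 7 ≡ 7 (mod 8), (2/7) = +1.
Reached (1/7) = 1. Collecting the sign flips along the way, the symbol is -1.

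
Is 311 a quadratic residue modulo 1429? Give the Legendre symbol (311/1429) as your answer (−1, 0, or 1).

-1

Reciprocity: 311 ≡ 3 and 1429 ≡ 1 (mod 4), so (311/1429) = +(1429/311).
Reduce top mod 311: now compute (185/311).
Reciprocity: 185 ≡ 1 and 311 ≡ 3 (mod 4), so (185/311) = +(311/185).
Reduce top mod 185: now compute (126/185).
Pull out 2: since 185 ≡ 1 (mod 8), (2/185) = +1.
Reciprocity: 63 ≡ 3 and 185 ≡ 1 (mod 4), so (63/185) = +(185/63).
Reduce top mod 63: now compute (59/63).
Reciprocity: 59 ≡ 3 and 63 ≡ 3 (mod 4), so (59/63) = −(63/59).
Reduce top mod 59: now compute (4/59).
Pull out 2^2: since 59 ≡ 3 (mod 8), (2/59) = -1, so (2/59)^2 = +1.
Reached (1/59) = 1. Collecting the sign flips along the way, the symbol is -1.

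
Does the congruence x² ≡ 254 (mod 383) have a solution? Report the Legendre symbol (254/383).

Pull out 2: since 383 ≡ 7 (mod 8), (2/383) = +1.
Reciprocity: 127 ≡ 3 and 383 ≡ 3 (mod 4), so (127/383) = −(383/127).
Reduce top mod 127: now compute (2/127).
Pull out 2: since 127 ≡ 7 (mod 8), (2/127) = +1.
Reached (1/127) = 1. Collecting the sign flips along the way, the symbol is -1.

-1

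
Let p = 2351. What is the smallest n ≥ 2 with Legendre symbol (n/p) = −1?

(2/2351) = +1, so 2 is a residue.
(3/2351) = +1, so 3 is a residue.
(4/2351) = +1, so 4 is a residue.
(5/2351) = +1, so 5 is a residue.
(6/2351) = +1, so 6 is a residue.
(7/2351) = +1, so 7 is a residue.
(8/2351) = +1, so 8 is a residue.
(9/2351) = +1, so 9 is a residue.
(10/2351) = +1, so 10 is a residue.
(11/2351) = +1, so 11 is a residue.
(12/2351) = +1, so 12 is a residue.
(13/2351) = −1, so 13 is the smallest positive non-residue mod 2351.

13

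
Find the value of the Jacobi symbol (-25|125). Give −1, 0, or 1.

First reduce: -25 ≡ 100 (mod 125).
Pull out 2^2: since 125 ≡ 5 (mod 8), (2/125) = -1, so (2/125)^2 = +1.
Reciprocity: 25 ≡ 1 and 125 ≡ 1 (mod 4), so (25/125) = +(125/25).
Reduce top mod 25: now compute (0/25).
Top reduces to 0: gcd > 1, so the symbol is 0.

0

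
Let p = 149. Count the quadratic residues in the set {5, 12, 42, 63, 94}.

3

(5/149) = +1 → QR.
(12/149) = -1 → non-residue.
(42/149) = +1 → QR.
(63/149) = +1 → QR.
(94/149) = -1 → non-residue.
Total quadratic residues among the 5: 3.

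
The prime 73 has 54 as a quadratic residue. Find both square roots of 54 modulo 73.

28, 45

73 ≡ 1 (mod 4), so we find a root by search.
Trying successive values, 28² = 784 ≡ 54 (mod 73). The other root is 73 − 28 = 45.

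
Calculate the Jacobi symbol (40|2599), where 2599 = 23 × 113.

1

Pull out 2^3: since 2599 ≡ 7 (mod 8), (2/2599) = +1, so (2/2599)^3 = +1.
Reciprocity: 5 ≡ 1 and 2599 ≡ 3 (mod 4), so (5/2599) = +(2599/5).
Reduce top mod 5: now compute (4/5).
Pull out 2^2: since 5 ≡ 5 (mod 8), (2/5) = -1, so (2/5)^2 = +1.
Reached (1/5) = 1. Collecting the sign flips along the way, the symbol is +1.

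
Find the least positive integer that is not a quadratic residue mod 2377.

(2/2377) = +1, so 2 is a residue.
(3/2377) = +1, so 3 is a residue.
(4/2377) = +1, so 4 is a residue.
(5/2377) = −1, so 5 is the smallest positive non-residue mod 2377.

5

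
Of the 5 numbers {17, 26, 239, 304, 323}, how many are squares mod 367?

(17/367) = -1 → non-residue.
(26/367) = +1 → QR.
(239/367) = -1 → non-residue.
(304/367) = -1 → non-residue.
(323/367) = +1 → QR.
Total quadratic residues among the 5: 2.

2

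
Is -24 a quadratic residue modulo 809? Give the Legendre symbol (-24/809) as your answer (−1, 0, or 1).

Euler's criterion: (-24/809) ≡ 785^404 (mod 809).
785^2 ≡ 576 (mod 809)
785^4 ≡ 86 (mod 809)
785^8 ≡ 115 (mod 809)
785^16 ≡ 281 (mod 809)
785^32 ≡ 488 (mod 809)
785^64 ≡ 298 (mod 809)
785^128 ≡ 623 (mod 809)
785^256 ≡ 618 (mod 809)
785^404 = 785^(256+128+16+4) ≡ 808 (mod 809).
Result is 808 ≡ −1, so (-24/809) = −1.

-1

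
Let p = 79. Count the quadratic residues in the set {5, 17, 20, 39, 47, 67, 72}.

(5/79) = +1 → QR.
(17/79) = -1 → non-residue.
(20/79) = +1 → QR.
(39/79) = -1 → non-residue.
(47/79) = -1 → non-residue.
(67/79) = +1 → QR.
(72/79) = +1 → QR.
Total quadratic residues among the 7: 4.

4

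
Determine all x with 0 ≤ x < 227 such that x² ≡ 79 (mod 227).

Since 227 ≡ 3 (mod 4), a square root of 79 is 79^((227+1)/4) = 79^57 mod 227.
Repeated squaring: 79^2≡112, 79^4≡59, 79^8≡76, 79^16≡101, 79^32≡213 (mod 227).
79^57 = 79^(32+16+8+1) ≡ 144 (mod 227).
Check: 144² = 20736 ≡ 79 (mod 227). The two roots are 83 and 144.

83, 144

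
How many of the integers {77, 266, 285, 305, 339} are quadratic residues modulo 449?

(77/449) = +1 → QR.
(266/449) = -1 → non-residue.
(285/449) = +1 → QR.
(305/449) = +1 → QR.
(339/449) = +1 → QR.
Total quadratic residues among the 5: 4.

4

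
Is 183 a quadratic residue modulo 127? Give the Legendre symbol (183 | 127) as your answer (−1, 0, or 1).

First reduce: 183 ≡ 56 (mod 127).
Pull out 2^3: since 127 ≡ 7 (mod 8), (2/127) = +1, so (2/127)^3 = +1.
Reciprocity: 7 ≡ 3 and 127 ≡ 3 (mod 4), so (7/127) = −(127/7).
Reduce top mod 7: now compute (1/7).
Reached (1/7) = 1. Collecting the sign flips along the way, the symbol is -1.

-1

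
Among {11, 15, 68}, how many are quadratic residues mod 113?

2

(11/113) = +1 → QR.
(15/113) = +1 → QR.
(68/113) = -1 → non-residue.
Total quadratic residues among the 3: 2.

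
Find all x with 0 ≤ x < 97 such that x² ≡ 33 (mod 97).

97 ≡ 1 (mod 4), so we find a root by search.
Trying successive values, 18² = 324 ≡ 33 (mod 97). The other root is 97 − 18 = 79.

18, 79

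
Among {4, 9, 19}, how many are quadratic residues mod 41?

(4/41) = +1 → QR.
(9/41) = +1 → QR.
(19/41) = -1 → non-residue.
Total quadratic residues among the 3: 2.

2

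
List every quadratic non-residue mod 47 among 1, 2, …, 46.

5,10,11,13,15,19,20,22,23,26,29,30,31,33,35,38,39,40,41,43,44,45,46

Square k = 1,…,23 (k and 47−k give the same square):
1²=1, 2²=4, 3²=9, 4²=16, 5²=25, 6²=36, 7²≡2, 8²≡17, 9²≡34, 10²≡6, 11²≡27, 12²≡3, 13²≡28, 14²≡8, 15²≡37, 16²≡21, 17²≡7, 18²≡42, 19²≡32, 20²≡24, 21²≡18, 22²≡14, 23²≡12 (mod 47).
The residues are {1, 2, 3, 4, 6, 7, 8, 9, 12, 14, 16, 17, 18, 21, 24, 25, 27, 28, 32, 34, 36, 37, 42}; the non-residues are the remaining 23 nonzero classes.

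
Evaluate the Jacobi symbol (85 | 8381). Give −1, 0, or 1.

0

Reciprocity: 85 ≡ 1 and 8381 ≡ 1 (mod 4), so (85/8381) = +(8381/85).
Reduce top mod 85: now compute (51/85).
Reciprocity: 51 ≡ 3 and 85 ≡ 1 (mod 4), so (51/85) = +(85/51).
Reduce top mod 51: now compute (34/51).
Pull out 2: since 51 ≡ 3 (mod 8), (2/51) = -1.
Reciprocity: 17 ≡ 1 and 51 ≡ 3 (mod 4), so (17/51) = +(51/17).
Reduce top mod 17: now compute (0/17).
Top reduces to 0: gcd > 1, so the symbol is 0.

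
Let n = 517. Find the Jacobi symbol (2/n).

Pull out 2: since 517 ≡ 5 (mod 8), (2/517) = -1.
Reached (1/517) = 1. Collecting the sign flips along the way, the symbol is -1.

-1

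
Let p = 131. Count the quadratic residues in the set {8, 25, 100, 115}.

2

(8/131) = -1 → non-residue.
(25/131) = +1 → QR.
(100/131) = +1 → QR.
(115/131) = -1 → non-residue.
Total quadratic residues among the 4: 2.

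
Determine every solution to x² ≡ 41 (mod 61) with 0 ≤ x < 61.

61 ≡ 1 (mod 4), so we find a root by search.
Trying successive values, 23² = 529 ≡ 41 (mod 61). The other root is 61 − 23 = 38.

23, 38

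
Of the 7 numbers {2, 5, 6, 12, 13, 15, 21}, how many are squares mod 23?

4

(2/23) = +1 → QR.
(5/23) = -1 → non-residue.
(6/23) = +1 → QR.
(12/23) = +1 → QR.
(13/23) = +1 → QR.
(15/23) = -1 → non-residue.
(21/23) = -1 → non-residue.
Total quadratic residues among the 7: 4.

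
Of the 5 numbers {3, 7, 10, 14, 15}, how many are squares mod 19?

(3/19) = -1 → non-residue.
(7/19) = +1 → QR.
(10/19) = -1 → non-residue.
(14/19) = -1 → non-residue.
(15/19) = -1 → non-residue.
Total quadratic residues among the 5: 1.

1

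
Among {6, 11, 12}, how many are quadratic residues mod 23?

(6/23) = +1 → QR.
(11/23) = -1 → non-residue.
(12/23) = +1 → QR.
Total quadratic residues among the 3: 2.

2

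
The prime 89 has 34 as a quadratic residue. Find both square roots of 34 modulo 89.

89 ≡ 1 (mod 4), so we find a root by search.
Trying successive values, 37² = 1369 ≡ 34 (mod 89). The other root is 89 − 37 = 52.

37, 52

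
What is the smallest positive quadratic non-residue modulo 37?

2

(2/37) = −1, so 2 is the smallest positive non-residue mod 37.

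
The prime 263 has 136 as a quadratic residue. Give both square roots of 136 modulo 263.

98, 165

Since 263 ≡ 3 (mod 4), a square root of 136 is 136^((263+1)/4) = 136^66 mod 263.
Repeated squaring: 136^2≡86, 136^4≡32, 136^8≡235, 136^16≡258, 136^32≡25, 136^64≡99 (mod 263).
136^66 = 136^(64+2) ≡ 98 (mod 263).
Check: 98² = 9604 ≡ 136 (mod 263). The two roots are 98 and 165.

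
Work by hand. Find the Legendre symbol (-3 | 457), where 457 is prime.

Euler's criterion: (-3/457) ≡ 454^228 (mod 457).
454^2 ≡ 9 (mod 457)
454^4 ≡ 81 (mod 457)
454^8 ≡ 163 (mod 457)
454^16 ≡ 63 (mod 457)
454^32 ≡ 313 (mod 457)
454^64 ≡ 171 (mod 457)
454^128 ≡ 450 (mod 457)
454^228 = 454^(128+64+32+4) ≡ 1 (mod 457).
Result is 1, so (-3/457) = 1.

1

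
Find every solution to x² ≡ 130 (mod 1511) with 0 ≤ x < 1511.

Since 1511 ≡ 3 (mod 4), a square root of 130 is 130^((1511+1)/4) = 130^378 mod 1511.
Repeated squaring: 130^2≡279, 130^4≡780, 130^8≡978, 130^16≡21, 130^32≡441, 130^64≡1073, 130^128≡1458, 130^256≡1298 (mod 1511).
130^378 = 130^(256+64+32+16+8+2) ≡ 1195 (mod 1511).
Check: 1195² = 1428025 ≡ 130 (mod 1511). The two roots are 316 and 1195.

316, 1195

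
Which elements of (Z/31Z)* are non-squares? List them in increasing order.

3 6 11 12 13 15 17 21 22 23 24 26 27 29 30

Square k = 1,…,15 (k and 31−k give the same square):
1²=1, 2²=4, 3²=9, 4²=16, 5²=25, 6²≡5, 7²≡18, 8²≡2, 9²≡19, 10²≡7, 11²≡28, 12²≡20, 13²≡14, 14²≡10, 15²≡8 (mod 31).
The residues are {1, 2, 4, 5, 7, 8, 9, 10, 14, 16, 18, 19, 20, 25, 28}; the non-residues are the remaining 15 nonzero classes.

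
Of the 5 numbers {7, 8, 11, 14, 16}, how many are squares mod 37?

3

(7/37) = +1 → QR.
(8/37) = -1 → non-residue.
(11/37) = +1 → QR.
(14/37) = -1 → non-residue.
(16/37) = +1 → QR.
Total quadratic residues among the 5: 3.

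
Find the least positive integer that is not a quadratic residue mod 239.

7

(2/239) = +1, so 2 is a residue.
(3/239) = +1, so 3 is a residue.
(4/239) = +1, so 4 is a residue.
(5/239) = +1, so 5 is a residue.
(6/239) = +1, so 6 is a residue.
(7/239) = −1, so 7 is the smallest positive non-residue mod 239.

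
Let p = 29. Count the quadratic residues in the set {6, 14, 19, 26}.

1

(6/29) = +1 → QR.
(14/29) = -1 → non-residue.
(19/29) = -1 → non-residue.
(26/29) = -1 → non-residue.
Total quadratic residues among the 4: 1.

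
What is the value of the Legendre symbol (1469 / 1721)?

-1

Reciprocity: 1469 ≡ 1 and 1721 ≡ 1 (mod 4), so (1469/1721) = +(1721/1469).
Reduce top mod 1469: now compute (252/1469).
Pull out 2^2: since 1469 ≡ 5 (mod 8), (2/1469) = -1, so (2/1469)^2 = +1.
Reciprocity: 63 ≡ 3 and 1469 ≡ 1 (mod 4), so (63/1469) = +(1469/63).
Reduce top mod 63: now compute (20/63).
Pull out 2^2: since 63 ≡ 7 (mod 8), (2/63) = +1, so (2/63)^2 = +1.
Reciprocity: 5 ≡ 1 and 63 ≡ 3 (mod 4), so (5/63) = +(63/5).
Reduce top mod 5: now compute (3/5).
Reciprocity: 3 ≡ 3 and 5 ≡ 1 (mod 4), so (3/5) = +(5/3).
Reduce top mod 3: now compute (2/3).
Pull out 2: since 3 ≡ 3 (mod 8), (2/3) = -1.
Reached (1/3) = 1. Collecting the sign flips along the way, the symbol is -1.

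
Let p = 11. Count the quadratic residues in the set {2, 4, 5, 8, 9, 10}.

3

(2/11) = -1 → non-residue.
(4/11) = +1 → QR.
(5/11) = +1 → QR.
(8/11) = -1 → non-residue.
(9/11) = +1 → QR.
(10/11) = -1 → non-residue.
Total quadratic residues among the 6: 3.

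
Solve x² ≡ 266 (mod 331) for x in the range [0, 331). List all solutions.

Since 331 ≡ 3 (mod 4), a square root of 266 is 266^((331+1)/4) = 266^83 mod 331.
Repeated squaring: 266^2≡253, 266^4≡126, 266^8≡319, 266^16≡144, 266^32≡214, 266^64≡118 (mod 331).
266^83 = 266^(64+16+2+1) ≡ 70 (mod 331).
Check: 70² = 4900 ≡ 266 (mod 331). The two roots are 70 and 261.

70, 261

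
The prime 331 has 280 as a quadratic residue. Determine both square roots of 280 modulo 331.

131, 200

Since 331 ≡ 3 (mod 4), a square root of 280 is 280^((331+1)/4) = 280^83 mod 331.
Repeated squaring: 280^2≡284, 280^4≡223, 280^8≡79, 280^16≡283, 280^32≡318, 280^64≡169 (mod 331).
280^83 = 280^(64+16+2+1) ≡ 131 (mod 331).
Check: 131² = 17161 ≡ 280 (mod 331). The two roots are 131 and 200.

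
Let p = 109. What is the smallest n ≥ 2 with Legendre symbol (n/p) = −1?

2

(2/109) = −1, so 2 is the smallest positive non-residue mod 109.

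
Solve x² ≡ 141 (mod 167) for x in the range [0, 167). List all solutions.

59, 108

Since 167 ≡ 3 (mod 4), a square root of 141 is 141^((167+1)/4) = 141^42 mod 167.
Repeated squaring: 141^2≡8, 141^4≡64, 141^8≡88, 141^16≡62, 141^32≡3 (mod 167).
141^42 = 141^(32+8+2) ≡ 108 (mod 167).
Check: 108² = 11664 ≡ 141 (mod 167). The two roots are 59 and 108.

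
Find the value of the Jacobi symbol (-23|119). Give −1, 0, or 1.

First reduce: -23 ≡ 96 (mod 119).
Pull out 2^5: since 119 ≡ 7 (mod 8), (2/119) = +1, so (2/119)^5 = +1.
Reciprocity: 3 ≡ 3 and 119 ≡ 3 (mod 4), so (3/119) = −(119/3).
Reduce top mod 3: now compute (2/3).
Pull out 2: since 3 ≡ 3 (mod 8), (2/3) = -1.
Reached (1/3) = 1. Collecting the sign flips along the way, the symbol is +1.

1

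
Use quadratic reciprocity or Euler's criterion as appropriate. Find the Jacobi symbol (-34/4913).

First reduce: -34 ≡ 4879 (mod 4913).
Reciprocity: 4879 ≡ 3 and 4913 ≡ 1 (mod 4), so (4879/4913) = +(4913/4879).
Reduce top mod 4879: now compute (34/4879).
Pull out 2: since 4879 ≡ 7 (mod 8), (2/4879) = +1.
Reciprocity: 17 ≡ 1 and 4879 ≡ 3 (mod 4), so (17/4879) = +(4879/17).
Reduce top mod 17: now compute (0/17).
Top reduces to 0: gcd > 1, so the symbol is 0.

0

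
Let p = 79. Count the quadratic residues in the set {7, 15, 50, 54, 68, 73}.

(7/79) = -1 → non-residue.
(15/79) = -1 → non-residue.
(50/79) = +1 → QR.
(54/79) = -1 → non-residue.
(68/79) = -1 → non-residue.
(73/79) = +1 → QR.
Total quadratic residues among the 6: 2.

2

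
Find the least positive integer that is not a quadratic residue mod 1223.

5

(2/1223) = +1, so 2 is a residue.
(3/1223) = +1, so 3 is a residue.
(4/1223) = +1, so 4 is a residue.
(5/1223) = −1, so 5 is the smallest positive non-residue mod 1223.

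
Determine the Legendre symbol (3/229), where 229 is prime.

1

Reciprocity: 3 ≡ 3 and 229 ≡ 1 (mod 4), so (3/229) = +(229/3).
Reduce top mod 3: now compute (1/3).
Reached (1/3) = 1. Collecting the sign flips along the way, the symbol is +1.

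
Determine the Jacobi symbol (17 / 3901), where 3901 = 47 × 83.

Reciprocity: 17 ≡ 1 and 3901 ≡ 1 (mod 4), so (17/3901) = +(3901/17).
Reduce top mod 17: now compute (8/17).
Pull out 2^3: since 17 ≡ 1 (mod 8), (2/17) = +1, so (2/17)^3 = +1.
Reached (1/17) = 1. Collecting the sign flips along the way, the symbol is +1.

1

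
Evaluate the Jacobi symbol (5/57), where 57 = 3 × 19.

Reciprocity: 5 ≡ 1 and 57 ≡ 1 (mod 4), so (5/57) = +(57/5).
Reduce top mod 5: now compute (2/5).
Pull out 2: since 5 ≡ 5 (mod 8), (2/5) = -1.
Reached (1/5) = 1. Collecting the sign flips along the way, the symbol is -1.

-1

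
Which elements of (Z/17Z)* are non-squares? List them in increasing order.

3 5 6 7 10 11 12 14

Square k = 1,…,8 (k and 17−k give the same square):
1²=1, 2²=4, 3²=9, 4²=16, 5²≡8, 6²≡2, 7²≡15, 8²≡13 (mod 17).
The residues are {1, 2, 4, 8, 9, 13, 15, 16}; the non-residues are the remaining 8 nonzero classes.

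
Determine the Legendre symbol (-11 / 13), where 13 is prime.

-1

Euler's criterion: (-11/13) ≡ 2^6 (mod 13).
2^2 ≡ 4 (mod 13)
2^4 ≡ 3 (mod 13)
2^6 = 2^(4+2) ≡ 12 (mod 13).
Result is 12 ≡ −1, so (-11/13) = −1.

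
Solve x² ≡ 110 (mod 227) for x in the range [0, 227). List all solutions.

Since 227 ≡ 3 (mod 4), a square root of 110 is 110^((227+1)/4) = 110^57 mod 227.
Repeated squaring: 110^2≡69, 110^4≡221, 110^8≡36, 110^16≡161, 110^32≡43 (mod 227).
110^57 = 110^(32+16+8+1) ≡ 63 (mod 227).
Check: 63² = 3969 ≡ 110 (mod 227). The two roots are 63 and 164.

63, 164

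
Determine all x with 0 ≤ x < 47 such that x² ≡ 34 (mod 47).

9, 38

Since 47 ≡ 3 (mod 4), a square root of 34 is 34^((47+1)/4) = 34^12 mod 47.
Repeated squaring: 34^2≡28, 34^4≡32, 34^8≡37 (mod 47).
34^12 = 34^(8+4) ≡ 9 (mod 47).
Check: 9² = 81 ≡ 34 (mod 47). The two roots are 9 and 38.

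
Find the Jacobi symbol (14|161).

Pull out 2: since 161 ≡ 1 (mod 8), (2/161) = +1.
Reciprocity: 7 ≡ 3 and 161 ≡ 1 (mod 4), so (7/161) = +(161/7).
Reduce top mod 7: now compute (0/7).
Top reduces to 0: gcd > 1, so the symbol is 0.

0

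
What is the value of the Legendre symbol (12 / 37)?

1

Pull out 2^2: since 37 ≡ 5 (mod 8), (2/37) = -1, so (2/37)^2 = +1.
Reciprocity: 3 ≡ 3 and 37 ≡ 1 (mod 4), so (3/37) = +(37/3).
Reduce top mod 3: now compute (1/3).
Reached (1/3) = 1. Collecting the sign flips along the way, the symbol is +1.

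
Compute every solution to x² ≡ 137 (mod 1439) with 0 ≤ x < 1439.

Since 1439 ≡ 3 (mod 4), a square root of 137 is 137^((1439+1)/4) = 137^360 mod 1439.
Repeated squaring: 137^2≡62, 137^4≡966, 137^8≡684, 137^16≡181, 137^32≡1103, 137^64≡654, 137^128≡333, 137^256≡86 (mod 1439).
137^360 = 137^(256+64+32+8) ≡ 803 (mod 1439).
Check: 803² = 644809 ≡ 137 (mod 1439). The two roots are 636 and 803.

636, 803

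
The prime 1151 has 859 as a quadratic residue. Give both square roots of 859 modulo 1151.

Since 1151 ≡ 3 (mod 4), a square root of 859 is 859^((1151+1)/4) = 859^288 mod 1151.
Repeated squaring: 859^2≡90, 859^4≡43, 859^8≡698, 859^16≡331, 859^32≡216, 859^64≡616, 859^128≡777, 859^256≡605 (mod 1151).
859^288 = 859^(256+32) ≡ 617 (mod 1151).
Check: 617² = 380689 ≡ 859 (mod 1151). The two roots are 534 and 617.

534, 617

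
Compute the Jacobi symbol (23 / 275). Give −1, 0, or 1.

Reciprocity: 23 ≡ 3 and 275 ≡ 3 (mod 4), so (23/275) = −(275/23).
Reduce top mod 23: now compute (22/23).
Pull out 2: since 23 ≡ 7 (mod 8), (2/23) = +1.
Reciprocity: 11 ≡ 3 and 23 ≡ 3 (mod 4), so (11/23) = −(23/11).
Reduce top mod 11: now compute (1/11).
Reached (1/11) = 1. Collecting the sign flips along the way, the symbol is +1.

1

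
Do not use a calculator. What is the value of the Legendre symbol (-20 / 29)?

Euler's criterion: (-20/29) ≡ 9^14 (mod 29).
9^2 ≡ 23 (mod 29)
9^4 ≡ 7 (mod 29)
9^8 ≡ 20 (mod 29)
9^14 = 9^(8+4+2) ≡ 1 (mod 29).
Result is 1, so (-20/29) = 1.

1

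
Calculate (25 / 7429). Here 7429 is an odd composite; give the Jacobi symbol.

1

Reciprocity: 25 ≡ 1 and 7429 ≡ 1 (mod 4), so (25/7429) = +(7429/25).
Reduce top mod 25: now compute (4/25).
Pull out 2^2: since 25 ≡ 1 (mod 8), (2/25) = +1, so (2/25)^2 = +1.
Reached (1/25) = 1. Collecting the sign flips along the way, the symbol is +1.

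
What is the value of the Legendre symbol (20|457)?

Pull out 2^2: since 457 ≡ 1 (mod 8), (2/457) = +1, so (2/457)^2 = +1.
Reciprocity: 5 ≡ 1 and 457 ≡ 1 (mod 4), so (5/457) = +(457/5).
Reduce top mod 5: now compute (2/5).
Pull out 2: since 5 ≡ 5 (mod 8), (2/5) = -1.
Reached (1/5) = 1. Collecting the sign flips along the way, the symbol is -1.

-1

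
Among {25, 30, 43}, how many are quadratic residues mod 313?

(25/313) = +1 → QR.
(30/313) = -1 → non-residue.
(43/313) = -1 → non-residue.
Total quadratic residues among the 3: 1.

1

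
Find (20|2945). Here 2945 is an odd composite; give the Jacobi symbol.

Pull out 2^2: since 2945 ≡ 1 (mod 8), (2/2945) = +1, so (2/2945)^2 = +1.
Reciprocity: 5 ≡ 1 and 2945 ≡ 1 (mod 4), so (5/2945) = +(2945/5).
Reduce top mod 5: now compute (0/5).
Top reduces to 0: gcd > 1, so the symbol is 0.

0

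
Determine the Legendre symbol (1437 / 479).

First reduce: 1437 ≡ 0 (mod 479).
Top reduces to 0: gcd > 1, so the symbol is 0.

0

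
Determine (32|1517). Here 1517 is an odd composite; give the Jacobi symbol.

Pull out 2^5: since 1517 ≡ 5 (mod 8), (2/1517) = -1, so (2/1517)^5 = -1.
Reached (1/1517) = 1. Collecting the sign flips along the way, the symbol is -1.

-1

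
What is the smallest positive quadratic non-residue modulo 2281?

(2/2281) = +1, so 2 is a residue.
(3/2281) = +1, so 3 is a residue.
(4/2281) = +1, so 4 is a residue.
(5/2281) = +1, so 5 is a residue.
(6/2281) = +1, so 6 is a residue.
(7/2281) = −1, so 7 is the smallest positive non-residue mod 2281.

7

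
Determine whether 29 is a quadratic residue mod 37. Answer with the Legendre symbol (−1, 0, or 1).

Reciprocity: 29 ≡ 1 and 37 ≡ 1 (mod 4), so (29/37) = +(37/29).
Reduce top mod 29: now compute (8/29).
Pull out 2^3: since 29 ≡ 5 (mod 8), (2/29) = -1, so (2/29)^3 = -1.
Reached (1/29) = 1. Collecting the sign flips along the way, the symbol is -1.

-1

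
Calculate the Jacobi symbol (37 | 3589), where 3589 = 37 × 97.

0

Reciprocity: 37 ≡ 1 and 3589 ≡ 1 (mod 4), so (37/3589) = +(3589/37).
Reduce top mod 37: now compute (0/37).
Top reduces to 0: gcd > 1, so the symbol is 0.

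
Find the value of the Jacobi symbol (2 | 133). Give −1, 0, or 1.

Pull out 2: since 133 ≡ 5 (mod 8), (2/133) = -1.
Reached (1/133) = 1. Collecting the sign flips along the way, the symbol is -1.

-1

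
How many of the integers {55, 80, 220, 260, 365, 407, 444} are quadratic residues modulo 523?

1

(55/523) = -1 → non-residue.
(80/523) = -1 → non-residue.
(220/523) = -1 → non-residue.
(260/523) = -1 → non-residue.
(365/523) = -1 → non-residue.
(407/523) = -1 → non-residue.
(444/523) = +1 → QR.
Total quadratic residues among the 7: 1.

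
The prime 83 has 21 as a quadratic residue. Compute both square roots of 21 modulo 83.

Since 83 ≡ 3 (mod 4), a square root of 21 is 21^((83+1)/4) = 21^21 mod 83.
Repeated squaring: 21^2≡26, 21^4≡12, 21^8≡61, 21^16≡69 (mod 83).
21^21 = 21^(16+4+1) ≡ 41 (mod 83).
Check: 41² = 1681 ≡ 21 (mod 83). The two roots are 41 and 42.

41, 42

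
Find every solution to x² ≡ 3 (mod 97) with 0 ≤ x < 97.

97 ≡ 1 (mod 4), so we find a root by search.
Trying successive values, 10² = 100 ≡ 3 (mod 97). The other root is 97 − 10 = 87.

10, 87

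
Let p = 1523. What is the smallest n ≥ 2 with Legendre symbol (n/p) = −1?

(2/1523) = −1, so 2 is the smallest positive non-residue mod 1523.

2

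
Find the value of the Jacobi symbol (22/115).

Pull out 2: since 115 ≡ 3 (mod 8), (2/115) = -1.
Reciprocity: 11 ≡ 3 and 115 ≡ 3 (mod 4), so (11/115) = −(115/11).
Reduce top mod 11: now compute (5/11).
Reciprocity: 5 ≡ 1 and 11 ≡ 3 (mod 4), so (5/11) = +(11/5).
Reduce top mod 5: now compute (1/5).
Reached (1/5) = 1. Collecting the sign flips along the way, the symbol is +1.

1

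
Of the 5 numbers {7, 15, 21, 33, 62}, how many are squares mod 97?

(7/97) = -1 → non-residue.
(15/97) = -1 → non-residue.
(21/97) = -1 → non-residue.
(33/97) = +1 → QR.
(62/97) = +1 → QR.
Total quadratic residues among the 5: 2.

2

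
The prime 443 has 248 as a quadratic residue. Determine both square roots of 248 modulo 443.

173, 270

Since 443 ≡ 3 (mod 4), a square root of 248 is 248^((443+1)/4) = 248^111 mod 443.
Repeated squaring: 248^2≡370, 248^4≡13, 248^8≡169, 248^16≡209, 248^32≡267, 248^64≡409 (mod 443).
248^111 = 248^(64+32+8+4+2+1) ≡ 270 (mod 443).
Check: 270² = 72900 ≡ 248 (mod 443). The two roots are 173 and 270.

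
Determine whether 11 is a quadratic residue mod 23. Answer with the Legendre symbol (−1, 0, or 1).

-1

Reciprocity: 11 ≡ 3 and 23 ≡ 3 (mod 4), so (11/23) = −(23/11).
Reduce top mod 11: now compute (1/11).
Reached (1/11) = 1. Collecting the sign flips along the way, the symbol is -1.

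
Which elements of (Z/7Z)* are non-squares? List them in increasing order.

Square k = 1,…,3 (k and 7−k give the same square):
1²=1, 2²=4, 3²≡2 (mod 7).
The residues are {1, 2, 4}; the non-residues are the remaining 3 nonzero classes.

3,5,6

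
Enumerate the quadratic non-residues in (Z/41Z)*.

3,6,7,11,12,13,14,15,17,19,22,24,26,27,28,29,30,34,35,38

Square k = 1,…,20 (k and 41−k give the same square):
1²=1, 2²=4, 3²=9, 4²=16, 5²=25, 6²=36, 7²≡8, 8²≡23, 9²≡40, 10²≡18, 11²≡39, 12²≡21, 13²≡5, 14²≡32, 15²≡20, 16²≡10, 17²≡2, 18²≡37, 19²≡33, 20²≡31 (mod 41).
The residues are {1, 2, 4, 5, 8, 9, 10, 16, 18, 20, 21, 23, 25, 31, 32, 33, 36, 37, 39, 40}; the non-residues are the remaining 20 nonzero classes.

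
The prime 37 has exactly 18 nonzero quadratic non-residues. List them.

2,5,6,8,13,14,15,17,18,19,20,22,23,24,29,31,32,35

Square k = 1,…,18 (k and 37−k give the same square):
1²=1, 2²=4, 3²=9, 4²=16, 5²=25, 6²=36, 7²≡12, 8²≡27, 9²≡7, 10²≡26, 11²≡10, 12²≡33, 13²≡21, 14²≡11, 15²≡3, 16²≡34, 17²≡30, 18²≡28 (mod 37).
The residues are {1, 3, 4, 7, 9, 10, 11, 12, 16, 21, 25, 26, 27, 28, 30, 33, 34, 36}; the non-residues are the remaining 18 nonzero classes.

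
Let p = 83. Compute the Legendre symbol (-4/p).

-1

First reduce: -4 ≡ 79 (mod 83).
Reciprocity: 79 ≡ 3 and 83 ≡ 3 (mod 4), so (79/83) = −(83/79).
Reduce top mod 79: now compute (4/79).
Pull out 2^2: since 79 ≡ 7 (mod 8), (2/79) = +1, so (2/79)^2 = +1.
Reached (1/79) = 1. Collecting the sign flips along the way, the symbol is -1.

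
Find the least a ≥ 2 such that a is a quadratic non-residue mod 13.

(2/13) = −1, so 2 is the smallest positive non-residue mod 13.

2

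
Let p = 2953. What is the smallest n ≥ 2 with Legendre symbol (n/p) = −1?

5

(2/2953) = +1, so 2 is a residue.
(3/2953) = +1, so 3 is a residue.
(4/2953) = +1, so 4 is a residue.
(5/2953) = −1, so 5 is the smallest positive non-residue mod 2953.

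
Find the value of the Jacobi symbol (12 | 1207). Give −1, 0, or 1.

Pull out 2^2: since 1207 ≡ 7 (mod 8), (2/1207) = +1, so (2/1207)^2 = +1.
Reciprocity: 3 ≡ 3 and 1207 ≡ 3 (mod 4), so (3/1207) = −(1207/3).
Reduce top mod 3: now compute (1/3).
Reached (1/3) = 1. Collecting the sign flips along the way, the symbol is -1.

-1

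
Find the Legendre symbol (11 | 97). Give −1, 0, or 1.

Euler's criterion: (11/97) ≡ 11^48 (mod 97).
11^2 ≡ 24 (mod 97)
11^4 ≡ 91 (mod 97)
11^8 ≡ 36 (mod 97)
11^16 ≡ 35 (mod 97)
11^32 ≡ 61 (mod 97)
11^48 = 11^(32+16) ≡ 1 (mod 97).
Result is 1, so (11/97) = 1.

1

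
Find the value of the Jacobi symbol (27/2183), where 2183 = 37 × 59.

1

Reciprocity: 27 ≡ 3 and 2183 ≡ 3 (mod 4), so (27/2183) = −(2183/27).
Reduce top mod 27: now compute (23/27).
Reciprocity: 23 ≡ 3 and 27 ≡ 3 (mod 4), so (23/27) = −(27/23).
Reduce top mod 23: now compute (4/23).
Pull out 2^2: since 23 ≡ 7 (mod 8), (2/23) = +1, so (2/23)^2 = +1.
Reached (1/23) = 1. Collecting the sign flips along the way, the symbol is +1.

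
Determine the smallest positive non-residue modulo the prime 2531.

2

(2/2531) = −1, so 2 is the smallest positive non-residue mod 2531.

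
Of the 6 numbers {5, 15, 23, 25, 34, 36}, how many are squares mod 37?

(5/37) = -1 → non-residue.
(15/37) = -1 → non-residue.
(23/37) = -1 → non-residue.
(25/37) = +1 → QR.
(34/37) = +1 → QR.
(36/37) = +1 → QR.
Total quadratic residues among the 6: 3.

3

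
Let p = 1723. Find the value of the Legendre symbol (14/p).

Pull out 2: since 1723 ≡ 3 (mod 8), (2/1723) = -1.
Reciprocity: 7 ≡ 3 and 1723 ≡ 3 (mod 4), so (7/1723) = −(1723/7).
Reduce top mod 7: now compute (1/7).
Reached (1/7) = 1. Collecting the sign flips along the way, the symbol is +1.

1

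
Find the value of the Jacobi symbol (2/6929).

Pull out 2: since 6929 ≡ 1 (mod 8), (2/6929) = +1.
Reached (1/6929) = 1. Collecting the sign flips along the way, the symbol is +1.

1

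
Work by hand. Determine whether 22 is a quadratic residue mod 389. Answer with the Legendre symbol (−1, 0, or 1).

Pull out 2: since 389 ≡ 5 (mod 8), (2/389) = -1.
Reciprocity: 11 ≡ 3 and 389 ≡ 1 (mod 4), so (11/389) = +(389/11).
Reduce top mod 11: now compute (4/11).
Pull out 2^2: since 11 ≡ 3 (mod 8), (2/11) = -1, so (2/11)^2 = +1.
Reached (1/11) = 1. Collecting the sign flips along the way, the symbol is -1.

-1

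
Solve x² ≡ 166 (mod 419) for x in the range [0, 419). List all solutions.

Since 419 ≡ 3 (mod 4), a square root of 166 is 166^((419+1)/4) = 166^105 mod 419.
Repeated squaring: 166^2≡321, 166^4≡386, 166^8≡251, 166^16≡151, 166^32≡175, 166^64≡38 (mod 419).
166^105 = 166^(64+32+8+1) ≡ 66 (mod 419).
Check: 66² = 4356 ≡ 166 (mod 419). The two roots are 66 and 353.

66, 353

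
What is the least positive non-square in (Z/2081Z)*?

3

(2/2081) = +1, so 2 is a residue.
(3/2081) = −1, so 3 is the smallest positive non-residue mod 2081.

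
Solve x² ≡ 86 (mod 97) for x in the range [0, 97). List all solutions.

38, 59

97 ≡ 1 (mod 4), so we find a root by search.
Trying successive values, 38² = 1444 ≡ 86 (mod 97). The other root is 97 − 38 = 59.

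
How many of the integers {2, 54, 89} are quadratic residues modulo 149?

(2/149) = -1 → non-residue.
(54/149) = +1 → QR.
(89/149) = -1 → non-residue.
Total quadratic residues among the 3: 1.

1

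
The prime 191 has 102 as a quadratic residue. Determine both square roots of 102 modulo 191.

Since 191 ≡ 3 (mod 4), a square root of 102 is 102^((191+1)/4) = 102^48 mod 191.
Repeated squaring: 102^2≡90, 102^4≡78, 102^8≡163, 102^16≡20, 102^32≡18 (mod 191).
102^48 = 102^(32+16) ≡ 169 (mod 191).
Check: 169² = 28561 ≡ 102 (mod 191). The two roots are 22 and 169.

22, 169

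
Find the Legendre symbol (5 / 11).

1

Reciprocity: 5 ≡ 1 and 11 ≡ 3 (mod 4), so (5/11) = +(11/5).
Reduce top mod 5: now compute (1/5).
Reached (1/5) = 1. Collecting the sign flips along the way, the symbol is +1.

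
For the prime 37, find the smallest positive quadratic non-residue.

2

(2/37) = −1, so 2 is the smallest positive non-residue mod 37.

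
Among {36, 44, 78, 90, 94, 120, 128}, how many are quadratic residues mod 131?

3

(36/131) = +1 → QR.
(44/131) = +1 → QR.
(78/131) = -1 → non-residue.
(90/131) = -1 → non-residue.
(94/131) = +1 → QR.
(120/131) = -1 → non-residue.
(128/131) = -1 → non-residue.
Total quadratic residues among the 7: 3.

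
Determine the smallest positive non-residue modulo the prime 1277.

(2/1277) = −1, so 2 is the smallest positive non-residue mod 1277.

2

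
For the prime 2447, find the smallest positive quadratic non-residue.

5

(2/2447) = +1, so 2 is a residue.
(3/2447) = +1, so 3 is a residue.
(4/2447) = +1, so 4 is a residue.
(5/2447) = −1, so 5 is the smallest positive non-residue mod 2447.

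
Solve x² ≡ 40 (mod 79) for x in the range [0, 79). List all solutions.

Since 79 ≡ 3 (mod 4), a square root of 40 is 40^((79+1)/4) = 40^20 mod 79.
Repeated squaring: 40^2≡20, 40^4≡5, 40^8≡25, 40^16≡72 (mod 79).
40^20 = 40^(16+4) ≡ 44 (mod 79).
Check: 44² = 1936 ≡ 40 (mod 79). The two roots are 35 and 44.

35, 44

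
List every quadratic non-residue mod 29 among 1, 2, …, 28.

Square k = 1,…,14 (k and 29−k give the same square):
1²=1, 2²=4, 3²=9, 4²=16, 5²=25, 6²≡7, 7²≡20, 8²≡6, 9²≡23, 10²≡13, 11²≡5, 12²≡28, 13²≡24, 14²≡22 (mod 29).
The residues are {1, 4, 5, 6, 7, 9, 13, 16, 20, 22, 23, 24, 25, 28}; the non-residues are the remaining 14 nonzero classes.

2,3,8,10,11,12,14,15,17,18,19,21,26,27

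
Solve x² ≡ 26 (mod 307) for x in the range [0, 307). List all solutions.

124, 183

Since 307 ≡ 3 (mod 4), a square root of 26 is 26^((307+1)/4) = 26^77 mod 307.
Repeated squaring: 26^2≡62, 26^4≡160, 26^8≡119, 26^16≡39, 26^32≡293, 26^64≡196 (mod 307).
26^77 = 26^(64+8+4+1) ≡ 183 (mod 307).
Check: 183² = 33489 ≡ 26 (mod 307). The two roots are 124 and 183.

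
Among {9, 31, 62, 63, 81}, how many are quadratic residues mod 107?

3

(9/107) = +1 → QR.
(31/107) = -1 → non-residue.
(62/107) = +1 → QR.
(63/107) = -1 → non-residue.
(81/107) = +1 → QR.
Total quadratic residues among the 5: 3.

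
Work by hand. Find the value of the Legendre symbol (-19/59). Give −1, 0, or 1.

-1

First reduce: -19 ≡ 40 (mod 59).
Pull out 2^3: since 59 ≡ 3 (mod 8), (2/59) = -1, so (2/59)^3 = -1.
Reciprocity: 5 ≡ 1 and 59 ≡ 3 (mod 4), so (5/59) = +(59/5).
Reduce top mod 5: now compute (4/5).
Pull out 2^2: since 5 ≡ 5 (mod 8), (2/5) = -1, so (2/5)^2 = +1.
Reached (1/5) = 1. Collecting the sign flips along the way, the symbol is -1.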